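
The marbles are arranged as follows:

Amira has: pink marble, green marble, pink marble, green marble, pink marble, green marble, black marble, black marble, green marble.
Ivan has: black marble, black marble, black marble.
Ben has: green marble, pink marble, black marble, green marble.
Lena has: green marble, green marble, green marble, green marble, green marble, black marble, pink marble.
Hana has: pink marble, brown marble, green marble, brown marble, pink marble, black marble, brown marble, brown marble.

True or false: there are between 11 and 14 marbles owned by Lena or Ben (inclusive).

Count of marbles owned by Lena or Ben: 11.
The claim requires 11 ≤ 11 ≤ 14, which holds.

True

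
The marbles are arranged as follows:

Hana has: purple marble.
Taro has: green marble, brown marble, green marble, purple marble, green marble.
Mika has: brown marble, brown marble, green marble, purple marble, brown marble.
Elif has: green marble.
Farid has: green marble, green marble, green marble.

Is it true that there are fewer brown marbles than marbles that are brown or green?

True

|brown marbles| = 4.
|marbles that are brown or green| = 12.
The claim requires 4 < 12, which holds.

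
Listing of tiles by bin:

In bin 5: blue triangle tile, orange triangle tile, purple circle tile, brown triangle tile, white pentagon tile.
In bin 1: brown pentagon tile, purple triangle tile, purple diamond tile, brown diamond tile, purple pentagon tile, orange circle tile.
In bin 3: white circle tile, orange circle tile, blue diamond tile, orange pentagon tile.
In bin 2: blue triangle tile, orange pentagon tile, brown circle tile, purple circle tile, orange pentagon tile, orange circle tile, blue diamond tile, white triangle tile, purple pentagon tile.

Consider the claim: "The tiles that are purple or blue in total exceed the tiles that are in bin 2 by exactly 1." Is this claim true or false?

There are 10 tiles that are purple or blue.
There are 9 tiles in bin 2.
The claim requires 10 − 9 (= 1) to equal 1, which holds.

True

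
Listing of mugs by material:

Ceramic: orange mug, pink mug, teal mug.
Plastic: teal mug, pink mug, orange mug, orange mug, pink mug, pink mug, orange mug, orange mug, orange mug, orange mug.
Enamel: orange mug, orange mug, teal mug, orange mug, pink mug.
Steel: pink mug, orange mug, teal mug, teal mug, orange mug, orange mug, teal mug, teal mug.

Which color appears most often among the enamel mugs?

Counts by color (restricted to enamel mugs): orange 3, teal 1, pink 1.
The maximum is 3, held uniquely by orange.

orange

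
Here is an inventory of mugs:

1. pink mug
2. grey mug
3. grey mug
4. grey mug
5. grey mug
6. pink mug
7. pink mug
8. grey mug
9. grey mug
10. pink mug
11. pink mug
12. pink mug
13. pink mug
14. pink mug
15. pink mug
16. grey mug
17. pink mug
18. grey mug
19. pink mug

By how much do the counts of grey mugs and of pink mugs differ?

3

grey mugs: 8. pink mugs: 11.
|8 − 11| = 11 − 8 = 3.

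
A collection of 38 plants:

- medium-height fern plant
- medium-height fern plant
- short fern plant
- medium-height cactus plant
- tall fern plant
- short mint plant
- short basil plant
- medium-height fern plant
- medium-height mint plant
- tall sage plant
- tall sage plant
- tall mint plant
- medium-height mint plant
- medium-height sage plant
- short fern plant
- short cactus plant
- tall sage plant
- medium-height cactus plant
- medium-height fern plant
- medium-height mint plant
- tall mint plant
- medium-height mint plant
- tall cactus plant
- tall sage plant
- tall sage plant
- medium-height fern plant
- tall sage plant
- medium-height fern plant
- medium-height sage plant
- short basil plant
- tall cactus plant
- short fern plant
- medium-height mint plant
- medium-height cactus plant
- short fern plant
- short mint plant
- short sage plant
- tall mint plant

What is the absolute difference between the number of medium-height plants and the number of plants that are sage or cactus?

medium-height plants: 16. plants that are sage or cactus: 15.
|16 − 15| = 16 − 15 = 1.

1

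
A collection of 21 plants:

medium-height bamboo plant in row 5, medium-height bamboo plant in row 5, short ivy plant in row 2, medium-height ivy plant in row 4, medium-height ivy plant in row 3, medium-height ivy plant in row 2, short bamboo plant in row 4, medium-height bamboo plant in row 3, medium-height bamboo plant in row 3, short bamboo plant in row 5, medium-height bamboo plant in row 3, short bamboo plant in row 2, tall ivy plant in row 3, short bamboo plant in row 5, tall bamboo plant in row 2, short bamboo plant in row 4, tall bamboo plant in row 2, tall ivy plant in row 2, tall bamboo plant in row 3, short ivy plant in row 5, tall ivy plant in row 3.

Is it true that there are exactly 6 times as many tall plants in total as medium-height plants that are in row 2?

True

tall plants: 6.
medium-height plants in row 2: 1.
The claim requires 6 = 6 × 1 = 6, which holds.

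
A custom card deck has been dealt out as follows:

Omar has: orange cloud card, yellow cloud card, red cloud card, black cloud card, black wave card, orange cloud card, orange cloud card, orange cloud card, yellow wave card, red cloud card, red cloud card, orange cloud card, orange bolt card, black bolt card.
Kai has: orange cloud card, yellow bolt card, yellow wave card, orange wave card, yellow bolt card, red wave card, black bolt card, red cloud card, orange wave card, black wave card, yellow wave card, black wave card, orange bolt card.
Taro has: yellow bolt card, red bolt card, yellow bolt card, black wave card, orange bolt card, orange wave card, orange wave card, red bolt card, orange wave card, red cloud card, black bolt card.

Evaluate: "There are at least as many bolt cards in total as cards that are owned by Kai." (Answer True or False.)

False

|bolt cards| = 12.
|cards owned by Kai| = 13.
The claim requires 12 ≥ 13, which does not hold.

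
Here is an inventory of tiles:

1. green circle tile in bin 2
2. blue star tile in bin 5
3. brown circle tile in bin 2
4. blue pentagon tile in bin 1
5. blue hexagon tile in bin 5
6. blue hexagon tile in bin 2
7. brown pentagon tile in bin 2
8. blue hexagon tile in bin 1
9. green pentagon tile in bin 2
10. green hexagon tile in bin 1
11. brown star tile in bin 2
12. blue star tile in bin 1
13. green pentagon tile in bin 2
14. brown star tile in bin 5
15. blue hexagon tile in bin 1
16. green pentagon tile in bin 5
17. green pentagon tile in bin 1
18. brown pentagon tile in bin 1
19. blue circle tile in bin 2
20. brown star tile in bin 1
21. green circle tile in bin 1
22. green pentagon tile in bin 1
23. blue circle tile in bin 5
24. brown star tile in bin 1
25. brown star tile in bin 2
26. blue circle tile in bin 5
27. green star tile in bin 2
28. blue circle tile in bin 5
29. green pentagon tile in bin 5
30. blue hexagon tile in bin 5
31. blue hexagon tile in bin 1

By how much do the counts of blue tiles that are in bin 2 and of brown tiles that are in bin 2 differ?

blue tiles in bin 2: 2. brown tiles in bin 2: 4.
|2 − 4| = 4 − 2 = 2.

2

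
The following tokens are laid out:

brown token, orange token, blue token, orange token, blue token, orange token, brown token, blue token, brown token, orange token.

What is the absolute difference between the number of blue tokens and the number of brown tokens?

0

blue tokens: 3. brown tokens: 3.
|3 − 3| = 3 − 3 = 0.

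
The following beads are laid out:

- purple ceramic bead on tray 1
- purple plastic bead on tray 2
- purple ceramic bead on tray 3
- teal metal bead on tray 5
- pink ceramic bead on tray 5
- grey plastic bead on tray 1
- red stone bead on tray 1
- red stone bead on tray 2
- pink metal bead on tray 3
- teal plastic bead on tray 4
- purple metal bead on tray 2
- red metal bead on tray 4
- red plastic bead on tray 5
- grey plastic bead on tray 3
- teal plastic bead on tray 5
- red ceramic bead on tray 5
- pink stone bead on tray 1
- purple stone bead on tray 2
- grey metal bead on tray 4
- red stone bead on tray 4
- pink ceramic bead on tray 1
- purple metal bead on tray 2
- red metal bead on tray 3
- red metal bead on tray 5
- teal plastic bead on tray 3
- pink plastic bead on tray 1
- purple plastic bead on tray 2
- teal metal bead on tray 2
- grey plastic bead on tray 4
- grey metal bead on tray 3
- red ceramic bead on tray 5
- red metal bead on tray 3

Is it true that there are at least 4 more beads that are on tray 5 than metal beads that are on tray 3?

False

There are 7 beads on tray 5.
There are 4 metal beads on tray 3.
The claim requires 7 − 4 = 3 ≥ 4, which does not hold.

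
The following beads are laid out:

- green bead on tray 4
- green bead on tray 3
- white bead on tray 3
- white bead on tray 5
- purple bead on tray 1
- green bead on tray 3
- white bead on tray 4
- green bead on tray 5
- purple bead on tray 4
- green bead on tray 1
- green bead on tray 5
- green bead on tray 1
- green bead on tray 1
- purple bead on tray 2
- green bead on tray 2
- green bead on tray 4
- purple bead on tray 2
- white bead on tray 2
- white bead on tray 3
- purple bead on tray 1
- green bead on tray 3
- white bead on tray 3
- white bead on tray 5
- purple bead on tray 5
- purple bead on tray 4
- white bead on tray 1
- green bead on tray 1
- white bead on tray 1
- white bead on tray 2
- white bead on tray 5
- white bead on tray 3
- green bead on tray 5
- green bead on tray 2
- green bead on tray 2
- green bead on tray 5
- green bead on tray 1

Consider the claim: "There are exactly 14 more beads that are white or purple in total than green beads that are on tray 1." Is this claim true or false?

True

beads that are white or purple: 19.
green beads on tray 1: 5.
The claim requires 19 − 5 (= 14) to equal 14, which holds.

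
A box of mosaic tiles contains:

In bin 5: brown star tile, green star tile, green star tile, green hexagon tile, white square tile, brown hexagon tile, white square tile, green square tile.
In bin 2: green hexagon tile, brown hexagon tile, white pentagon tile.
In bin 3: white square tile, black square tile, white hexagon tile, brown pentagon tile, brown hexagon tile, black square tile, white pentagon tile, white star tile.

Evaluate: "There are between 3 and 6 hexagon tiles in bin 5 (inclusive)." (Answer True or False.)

There are 2 hexagon tiles in bin 5.
The claim requires 3 ≤ 2 ≤ 6, which does not hold.

False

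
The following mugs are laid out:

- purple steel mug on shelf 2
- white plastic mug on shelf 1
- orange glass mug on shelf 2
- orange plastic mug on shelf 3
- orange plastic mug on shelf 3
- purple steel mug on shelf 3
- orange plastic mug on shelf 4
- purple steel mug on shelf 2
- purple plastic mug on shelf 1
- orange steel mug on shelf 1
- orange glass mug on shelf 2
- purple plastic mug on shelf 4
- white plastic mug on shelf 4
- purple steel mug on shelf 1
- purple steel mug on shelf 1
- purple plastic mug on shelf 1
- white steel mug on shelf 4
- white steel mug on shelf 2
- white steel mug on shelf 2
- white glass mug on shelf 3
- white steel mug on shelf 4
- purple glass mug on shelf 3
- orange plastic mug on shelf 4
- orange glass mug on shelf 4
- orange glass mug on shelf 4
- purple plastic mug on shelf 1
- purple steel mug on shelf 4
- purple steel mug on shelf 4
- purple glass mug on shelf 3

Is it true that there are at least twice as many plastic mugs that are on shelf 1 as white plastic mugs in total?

True

There are 4 plastic mugs on shelf 1.
There are 2 white plastic mugs.
The claim requires 4 ≥ 2 × 2 = 4, which holds.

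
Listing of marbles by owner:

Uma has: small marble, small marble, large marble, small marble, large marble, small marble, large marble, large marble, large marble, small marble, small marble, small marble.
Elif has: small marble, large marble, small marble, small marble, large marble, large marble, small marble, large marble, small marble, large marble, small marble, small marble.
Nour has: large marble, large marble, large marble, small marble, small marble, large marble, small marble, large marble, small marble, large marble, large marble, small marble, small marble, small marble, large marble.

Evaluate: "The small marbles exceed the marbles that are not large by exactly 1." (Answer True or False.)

small marbles: 21.
marbles that are not large: 21.
The claim requires 21 − 21 (= 0) to equal 1, which does not hold.

False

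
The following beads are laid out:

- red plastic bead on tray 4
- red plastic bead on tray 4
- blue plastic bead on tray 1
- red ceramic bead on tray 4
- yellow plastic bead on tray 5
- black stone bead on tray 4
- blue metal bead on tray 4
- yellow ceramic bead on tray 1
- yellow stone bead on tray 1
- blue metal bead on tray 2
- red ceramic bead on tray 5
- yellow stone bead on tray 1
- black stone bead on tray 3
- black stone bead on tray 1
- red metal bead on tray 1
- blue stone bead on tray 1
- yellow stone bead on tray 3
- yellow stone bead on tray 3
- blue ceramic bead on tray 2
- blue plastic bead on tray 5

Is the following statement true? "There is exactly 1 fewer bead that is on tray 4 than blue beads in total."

There are 5 beads on tray 4.
There are 6 blue beads.
The claim requires 6 − 5 (= 1) to equal 1, which holds.

True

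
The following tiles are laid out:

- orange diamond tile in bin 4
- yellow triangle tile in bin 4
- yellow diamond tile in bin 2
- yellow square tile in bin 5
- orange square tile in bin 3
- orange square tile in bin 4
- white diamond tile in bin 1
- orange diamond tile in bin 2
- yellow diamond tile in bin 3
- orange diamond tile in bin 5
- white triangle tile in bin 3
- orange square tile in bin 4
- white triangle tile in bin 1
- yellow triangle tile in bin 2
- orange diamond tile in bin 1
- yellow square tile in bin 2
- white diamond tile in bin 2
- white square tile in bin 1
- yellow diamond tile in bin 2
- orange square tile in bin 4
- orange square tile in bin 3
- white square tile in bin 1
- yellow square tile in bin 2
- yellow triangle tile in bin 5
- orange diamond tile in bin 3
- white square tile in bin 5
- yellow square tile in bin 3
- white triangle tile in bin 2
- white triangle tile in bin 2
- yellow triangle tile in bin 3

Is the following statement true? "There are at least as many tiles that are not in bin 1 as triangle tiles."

True

There are 25 tiles that are not in bin 1.
There are 8 triangle tiles.
The claim requires 25 ≥ 8, which holds.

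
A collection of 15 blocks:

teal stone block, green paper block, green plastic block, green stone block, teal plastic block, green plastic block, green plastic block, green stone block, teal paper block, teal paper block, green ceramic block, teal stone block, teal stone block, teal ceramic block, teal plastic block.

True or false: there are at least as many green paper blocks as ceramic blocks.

|green paper blocks| = 1.
|ceramic blocks| = 2.
The claim requires 1 ≥ 2, which does not hold.

False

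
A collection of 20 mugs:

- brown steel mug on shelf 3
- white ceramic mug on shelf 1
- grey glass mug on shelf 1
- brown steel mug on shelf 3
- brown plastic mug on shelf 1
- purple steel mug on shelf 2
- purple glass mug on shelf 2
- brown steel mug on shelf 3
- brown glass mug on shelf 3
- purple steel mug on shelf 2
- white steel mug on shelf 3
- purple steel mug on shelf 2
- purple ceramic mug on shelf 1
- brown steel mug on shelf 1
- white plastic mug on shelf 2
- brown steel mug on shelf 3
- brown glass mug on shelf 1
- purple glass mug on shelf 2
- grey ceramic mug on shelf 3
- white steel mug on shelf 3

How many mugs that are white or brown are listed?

12

brown: 8; white: 4; together 8 + 4 = 12.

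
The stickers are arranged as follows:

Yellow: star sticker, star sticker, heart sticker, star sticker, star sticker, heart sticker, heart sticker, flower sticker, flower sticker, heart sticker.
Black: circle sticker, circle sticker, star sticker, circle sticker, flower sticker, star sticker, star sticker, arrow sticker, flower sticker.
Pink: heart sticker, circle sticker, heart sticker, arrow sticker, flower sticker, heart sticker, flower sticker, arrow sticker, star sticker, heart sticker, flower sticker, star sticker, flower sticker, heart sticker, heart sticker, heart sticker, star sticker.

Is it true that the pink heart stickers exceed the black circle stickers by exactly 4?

|pink heart stickers| = 7.
|black circle stickers| = 3.
The claim requires 7 − 3 (= 4) to equal 4, which holds.

True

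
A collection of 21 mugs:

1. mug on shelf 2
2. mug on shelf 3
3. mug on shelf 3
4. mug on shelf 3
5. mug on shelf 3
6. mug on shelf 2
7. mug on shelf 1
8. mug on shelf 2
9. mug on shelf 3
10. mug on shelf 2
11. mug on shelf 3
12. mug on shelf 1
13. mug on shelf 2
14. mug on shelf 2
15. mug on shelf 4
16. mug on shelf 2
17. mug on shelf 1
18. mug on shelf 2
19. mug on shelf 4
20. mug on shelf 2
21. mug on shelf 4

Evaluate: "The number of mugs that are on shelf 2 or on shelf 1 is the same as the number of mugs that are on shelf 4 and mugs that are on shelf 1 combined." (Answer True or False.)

False

|mugs on shelf 2 or on shelf 1| = 12.
mugs on shelf 4: 3; mugs on shelf 1: 3; combined: 3 + 3 = 6.
The claim requires 12 = 6, which does not hold.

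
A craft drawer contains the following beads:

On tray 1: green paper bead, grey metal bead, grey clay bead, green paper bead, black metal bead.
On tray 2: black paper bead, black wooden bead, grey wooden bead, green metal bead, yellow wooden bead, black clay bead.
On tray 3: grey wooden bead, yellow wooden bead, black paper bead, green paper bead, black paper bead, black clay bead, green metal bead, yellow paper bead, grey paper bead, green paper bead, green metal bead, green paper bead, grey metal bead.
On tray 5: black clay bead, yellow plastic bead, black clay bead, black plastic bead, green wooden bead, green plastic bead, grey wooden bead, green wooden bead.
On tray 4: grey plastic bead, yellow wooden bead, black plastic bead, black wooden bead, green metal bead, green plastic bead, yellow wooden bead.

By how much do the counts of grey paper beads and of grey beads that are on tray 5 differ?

grey paper beads: 1. grey beads on tray 5: 1.
|1 − 1| = 1 − 1 = 0.

0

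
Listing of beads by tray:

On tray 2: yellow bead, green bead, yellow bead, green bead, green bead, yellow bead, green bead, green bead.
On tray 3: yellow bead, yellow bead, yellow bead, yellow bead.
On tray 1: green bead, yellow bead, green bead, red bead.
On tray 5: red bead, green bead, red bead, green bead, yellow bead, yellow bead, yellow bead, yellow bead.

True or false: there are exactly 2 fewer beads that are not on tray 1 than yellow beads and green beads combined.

False

beads that are not on tray 1: 20.
yellow beads: 12; green beads: 9; combined: 12 + 9 = 21.
The claim requires 21 − 20 (= 1) to equal 2, which does not hold.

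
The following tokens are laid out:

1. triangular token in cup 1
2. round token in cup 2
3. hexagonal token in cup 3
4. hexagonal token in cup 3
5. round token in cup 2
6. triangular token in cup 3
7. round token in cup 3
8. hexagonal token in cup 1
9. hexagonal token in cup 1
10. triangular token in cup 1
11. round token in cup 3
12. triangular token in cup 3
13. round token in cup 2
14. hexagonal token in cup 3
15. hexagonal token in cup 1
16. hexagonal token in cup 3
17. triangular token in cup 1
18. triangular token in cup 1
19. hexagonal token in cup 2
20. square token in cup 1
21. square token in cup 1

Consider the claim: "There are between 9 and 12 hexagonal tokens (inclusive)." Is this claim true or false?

False

|hexagonal tokens| = 8.
The claim requires 9 ≤ 8 ≤ 12, which does not hold.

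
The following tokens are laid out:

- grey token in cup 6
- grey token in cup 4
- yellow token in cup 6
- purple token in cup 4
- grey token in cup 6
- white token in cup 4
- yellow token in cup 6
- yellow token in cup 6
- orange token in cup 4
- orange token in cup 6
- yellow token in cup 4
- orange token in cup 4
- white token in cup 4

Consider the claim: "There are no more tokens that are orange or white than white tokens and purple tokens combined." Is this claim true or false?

False

tokens that are orange or white: 5.
white tokens: 2; purple tokens: 1; combined: 2 + 1 = 3.
The claim requires 5 ≤ 3, which does not hold.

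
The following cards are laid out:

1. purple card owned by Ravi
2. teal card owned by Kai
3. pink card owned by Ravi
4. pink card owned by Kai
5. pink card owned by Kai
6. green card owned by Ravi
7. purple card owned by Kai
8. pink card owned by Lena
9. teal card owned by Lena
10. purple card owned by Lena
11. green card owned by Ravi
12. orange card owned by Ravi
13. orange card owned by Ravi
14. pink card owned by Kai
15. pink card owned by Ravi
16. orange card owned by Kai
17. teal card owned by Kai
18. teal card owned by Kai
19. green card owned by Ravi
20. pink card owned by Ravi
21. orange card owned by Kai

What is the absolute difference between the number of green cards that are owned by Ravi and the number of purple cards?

0

green cards owned by Ravi: 3. purple cards: 3.
|3 − 3| = 3 − 3 = 0.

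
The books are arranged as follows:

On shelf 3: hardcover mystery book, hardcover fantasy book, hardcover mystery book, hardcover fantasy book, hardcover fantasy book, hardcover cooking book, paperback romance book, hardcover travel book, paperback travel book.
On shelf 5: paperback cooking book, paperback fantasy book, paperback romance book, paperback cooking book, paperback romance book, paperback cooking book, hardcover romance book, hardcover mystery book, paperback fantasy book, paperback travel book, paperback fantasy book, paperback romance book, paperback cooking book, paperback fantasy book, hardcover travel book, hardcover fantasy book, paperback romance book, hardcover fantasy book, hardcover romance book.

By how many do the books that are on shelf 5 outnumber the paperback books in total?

books on shelf 5: 19.
paperback books: 15.
19 − 15 = 4.

4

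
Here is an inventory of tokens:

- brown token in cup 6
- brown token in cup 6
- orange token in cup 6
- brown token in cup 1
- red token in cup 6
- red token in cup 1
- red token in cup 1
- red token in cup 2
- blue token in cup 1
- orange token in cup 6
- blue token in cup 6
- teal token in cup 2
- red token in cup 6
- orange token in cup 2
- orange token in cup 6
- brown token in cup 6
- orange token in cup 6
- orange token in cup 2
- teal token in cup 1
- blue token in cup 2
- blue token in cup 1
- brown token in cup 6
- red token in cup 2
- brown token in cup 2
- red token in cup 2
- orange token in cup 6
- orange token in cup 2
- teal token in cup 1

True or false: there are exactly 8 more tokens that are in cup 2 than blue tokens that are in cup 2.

tokens in cup 2: 9.
blue tokens in cup 2: 1.
The claim requires 9 − 1 (= 8) to equal 8, which holds.

True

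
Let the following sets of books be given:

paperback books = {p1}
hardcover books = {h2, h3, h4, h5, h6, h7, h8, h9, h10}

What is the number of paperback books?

1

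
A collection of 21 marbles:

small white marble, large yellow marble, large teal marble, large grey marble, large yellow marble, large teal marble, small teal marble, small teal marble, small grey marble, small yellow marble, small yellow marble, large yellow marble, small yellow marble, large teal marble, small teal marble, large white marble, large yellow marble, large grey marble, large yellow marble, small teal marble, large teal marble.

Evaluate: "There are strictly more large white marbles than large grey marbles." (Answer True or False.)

False

|large white marbles| = 1.
|large grey marbles| = 2.
The claim requires 1 > 2, which does not hold.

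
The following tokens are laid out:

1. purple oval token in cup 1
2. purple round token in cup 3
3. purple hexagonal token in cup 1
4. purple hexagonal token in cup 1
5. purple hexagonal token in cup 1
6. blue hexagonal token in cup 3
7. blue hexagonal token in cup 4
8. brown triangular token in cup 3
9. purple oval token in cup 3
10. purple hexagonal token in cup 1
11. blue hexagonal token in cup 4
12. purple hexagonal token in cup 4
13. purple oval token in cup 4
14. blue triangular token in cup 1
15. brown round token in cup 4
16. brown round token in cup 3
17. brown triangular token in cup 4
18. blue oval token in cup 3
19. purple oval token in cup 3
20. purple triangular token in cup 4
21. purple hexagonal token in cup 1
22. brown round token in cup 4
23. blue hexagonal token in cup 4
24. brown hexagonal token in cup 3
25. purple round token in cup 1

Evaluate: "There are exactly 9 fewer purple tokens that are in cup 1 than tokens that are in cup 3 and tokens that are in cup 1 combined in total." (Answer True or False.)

There are 7 purple tokens in cup 1.
tokens in cup 3: 8; tokens in cup 1: 8; combined: 8 + 8 = 16.
The claim requires 16 − 7 (= 9) to equal 9, which holds.

True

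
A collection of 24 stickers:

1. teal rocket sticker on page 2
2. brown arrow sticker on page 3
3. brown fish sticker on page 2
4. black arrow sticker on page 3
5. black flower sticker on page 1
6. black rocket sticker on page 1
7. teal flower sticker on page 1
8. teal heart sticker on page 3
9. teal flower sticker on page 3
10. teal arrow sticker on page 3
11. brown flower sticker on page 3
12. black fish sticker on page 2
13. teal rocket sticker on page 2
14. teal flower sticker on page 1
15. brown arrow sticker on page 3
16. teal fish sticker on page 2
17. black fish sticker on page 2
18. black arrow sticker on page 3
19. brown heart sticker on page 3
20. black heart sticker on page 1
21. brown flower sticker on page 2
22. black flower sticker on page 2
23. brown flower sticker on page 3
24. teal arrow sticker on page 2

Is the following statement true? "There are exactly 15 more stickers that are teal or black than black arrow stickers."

True

There are 17 stickers that are teal or black.
There are 2 black arrow stickers.
The claim requires 17 − 2 (= 15) to equal 15, which holds.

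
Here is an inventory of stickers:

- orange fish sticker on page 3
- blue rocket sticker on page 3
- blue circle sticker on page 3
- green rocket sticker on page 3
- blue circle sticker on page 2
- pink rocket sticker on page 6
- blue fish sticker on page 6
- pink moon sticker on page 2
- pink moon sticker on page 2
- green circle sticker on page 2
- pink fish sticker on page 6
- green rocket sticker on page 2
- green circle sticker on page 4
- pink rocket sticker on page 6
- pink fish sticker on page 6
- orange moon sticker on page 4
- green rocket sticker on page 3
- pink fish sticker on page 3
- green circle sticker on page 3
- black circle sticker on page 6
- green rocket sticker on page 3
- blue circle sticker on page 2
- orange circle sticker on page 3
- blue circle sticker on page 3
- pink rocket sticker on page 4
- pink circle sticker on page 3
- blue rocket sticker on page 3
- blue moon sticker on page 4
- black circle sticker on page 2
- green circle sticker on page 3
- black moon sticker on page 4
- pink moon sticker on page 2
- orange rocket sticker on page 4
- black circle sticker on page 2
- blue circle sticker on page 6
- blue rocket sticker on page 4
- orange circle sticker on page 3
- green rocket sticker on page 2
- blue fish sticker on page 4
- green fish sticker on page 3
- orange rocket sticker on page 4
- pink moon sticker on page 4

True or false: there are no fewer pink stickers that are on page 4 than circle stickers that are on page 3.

pink stickers on page 4: 2.
circle stickers on page 3: 7.
The claim requires 2 ≥ 7, which does not hold.

False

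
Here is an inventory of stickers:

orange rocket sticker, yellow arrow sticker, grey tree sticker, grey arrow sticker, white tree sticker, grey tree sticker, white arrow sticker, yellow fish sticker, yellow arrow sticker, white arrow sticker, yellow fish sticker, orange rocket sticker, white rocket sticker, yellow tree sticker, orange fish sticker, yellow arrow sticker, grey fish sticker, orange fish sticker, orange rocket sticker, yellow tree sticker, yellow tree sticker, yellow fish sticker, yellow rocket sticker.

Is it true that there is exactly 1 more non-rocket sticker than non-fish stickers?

There are 18 non-rocket stickers.
There are 17 non-fish stickers.
The claim requires 18 − 17 (= 1) to equal 1, which holds.

True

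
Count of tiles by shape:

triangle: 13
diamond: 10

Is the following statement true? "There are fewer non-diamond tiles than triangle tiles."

non-diamond tiles: 13.
triangle tiles: 13.
The claim requires 13 < 13, which does not hold.

False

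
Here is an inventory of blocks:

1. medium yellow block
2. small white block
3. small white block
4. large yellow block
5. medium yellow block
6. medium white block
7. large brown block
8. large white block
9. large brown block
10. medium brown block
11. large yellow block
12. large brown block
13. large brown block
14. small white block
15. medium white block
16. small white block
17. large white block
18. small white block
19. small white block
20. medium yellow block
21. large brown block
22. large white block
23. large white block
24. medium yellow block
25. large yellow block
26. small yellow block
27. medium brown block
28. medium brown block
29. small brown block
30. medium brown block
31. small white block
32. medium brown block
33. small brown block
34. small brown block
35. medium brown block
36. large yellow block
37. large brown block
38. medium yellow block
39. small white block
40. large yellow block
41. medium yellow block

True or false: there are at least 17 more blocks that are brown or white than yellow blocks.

blocks that are brown or white: 29.
yellow blocks: 12.
The claim requires 29 − 12 = 17 ≥ 17, which holds.

True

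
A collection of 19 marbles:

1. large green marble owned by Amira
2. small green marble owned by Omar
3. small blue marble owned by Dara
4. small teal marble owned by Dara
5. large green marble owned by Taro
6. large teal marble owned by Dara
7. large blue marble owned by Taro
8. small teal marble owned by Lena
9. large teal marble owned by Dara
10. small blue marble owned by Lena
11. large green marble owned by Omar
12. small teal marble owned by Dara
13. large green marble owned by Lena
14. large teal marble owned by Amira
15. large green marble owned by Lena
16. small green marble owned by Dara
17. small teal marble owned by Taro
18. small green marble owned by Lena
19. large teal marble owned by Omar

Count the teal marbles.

8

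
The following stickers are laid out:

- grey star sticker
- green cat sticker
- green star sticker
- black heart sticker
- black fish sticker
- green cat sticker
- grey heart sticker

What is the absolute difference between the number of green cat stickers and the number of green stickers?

1

green cat stickers: 2. green stickers: 3.
|2 − 3| = 3 − 2 = 1.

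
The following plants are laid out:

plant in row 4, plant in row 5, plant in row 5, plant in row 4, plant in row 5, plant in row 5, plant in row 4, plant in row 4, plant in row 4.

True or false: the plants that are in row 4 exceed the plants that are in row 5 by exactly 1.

|plants in row 4| = 5.
|plants in row 5| = 4.
The claim requires 5 − 4 (= 1) to equal 1, which holds.

True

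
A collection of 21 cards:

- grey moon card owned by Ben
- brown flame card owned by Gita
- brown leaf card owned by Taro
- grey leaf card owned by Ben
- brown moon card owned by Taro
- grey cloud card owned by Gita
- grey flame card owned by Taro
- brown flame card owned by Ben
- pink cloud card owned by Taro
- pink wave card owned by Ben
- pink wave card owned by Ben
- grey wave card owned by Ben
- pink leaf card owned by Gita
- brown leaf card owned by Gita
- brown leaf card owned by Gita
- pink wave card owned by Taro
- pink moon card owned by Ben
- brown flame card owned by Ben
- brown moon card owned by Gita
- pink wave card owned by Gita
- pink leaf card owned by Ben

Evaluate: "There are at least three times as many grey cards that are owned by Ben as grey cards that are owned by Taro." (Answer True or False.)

True

|grey cards owned by Ben| = 3.
|grey cards owned by Taro| = 1.
The claim requires 3 ≥ 3 × 1 = 3, which holds.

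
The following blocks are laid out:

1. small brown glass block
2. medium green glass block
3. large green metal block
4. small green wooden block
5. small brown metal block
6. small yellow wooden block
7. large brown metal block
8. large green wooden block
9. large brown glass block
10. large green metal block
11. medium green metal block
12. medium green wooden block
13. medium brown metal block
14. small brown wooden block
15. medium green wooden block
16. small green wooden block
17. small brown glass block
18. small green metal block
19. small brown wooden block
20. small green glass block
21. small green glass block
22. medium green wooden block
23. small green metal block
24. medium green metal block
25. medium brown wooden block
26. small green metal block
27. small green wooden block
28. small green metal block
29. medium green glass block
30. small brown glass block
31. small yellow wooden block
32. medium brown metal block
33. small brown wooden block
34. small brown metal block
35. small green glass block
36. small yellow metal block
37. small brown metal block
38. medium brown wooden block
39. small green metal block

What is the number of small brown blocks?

9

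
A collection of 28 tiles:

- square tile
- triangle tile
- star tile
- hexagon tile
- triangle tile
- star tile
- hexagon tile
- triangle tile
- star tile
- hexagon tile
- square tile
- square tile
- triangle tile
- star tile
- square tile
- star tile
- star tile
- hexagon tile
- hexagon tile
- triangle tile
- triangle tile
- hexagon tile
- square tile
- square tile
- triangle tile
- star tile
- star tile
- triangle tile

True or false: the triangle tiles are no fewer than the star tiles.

There are 8 triangle tiles.
There are 8 star tiles.
The claim requires 8 ≥ 8, which holds.

True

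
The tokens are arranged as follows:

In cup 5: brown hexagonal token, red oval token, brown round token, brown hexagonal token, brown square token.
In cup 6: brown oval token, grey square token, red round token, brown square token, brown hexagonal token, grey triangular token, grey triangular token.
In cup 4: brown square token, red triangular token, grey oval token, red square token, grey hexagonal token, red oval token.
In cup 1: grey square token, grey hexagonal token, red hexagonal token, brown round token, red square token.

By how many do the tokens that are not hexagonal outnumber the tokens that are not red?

1

tokens that are not hexagonal: 17.
tokens that are not red: 16.
17 − 16 = 1.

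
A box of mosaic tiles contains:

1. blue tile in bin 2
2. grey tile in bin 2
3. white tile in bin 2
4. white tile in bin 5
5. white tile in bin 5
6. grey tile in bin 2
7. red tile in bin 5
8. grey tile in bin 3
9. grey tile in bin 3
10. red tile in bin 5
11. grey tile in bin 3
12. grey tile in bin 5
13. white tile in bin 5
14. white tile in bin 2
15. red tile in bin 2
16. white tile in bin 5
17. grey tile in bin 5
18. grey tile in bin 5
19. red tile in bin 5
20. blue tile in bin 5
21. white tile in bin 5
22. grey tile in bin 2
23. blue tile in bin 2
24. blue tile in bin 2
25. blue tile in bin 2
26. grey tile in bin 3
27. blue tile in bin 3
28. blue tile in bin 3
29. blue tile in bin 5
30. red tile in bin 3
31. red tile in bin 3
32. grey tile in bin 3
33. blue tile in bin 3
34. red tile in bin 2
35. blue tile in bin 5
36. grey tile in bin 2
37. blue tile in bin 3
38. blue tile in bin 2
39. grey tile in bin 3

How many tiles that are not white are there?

Total tiles: 39; with the excluded value: 7; remaining 39 − 7 = 32.

32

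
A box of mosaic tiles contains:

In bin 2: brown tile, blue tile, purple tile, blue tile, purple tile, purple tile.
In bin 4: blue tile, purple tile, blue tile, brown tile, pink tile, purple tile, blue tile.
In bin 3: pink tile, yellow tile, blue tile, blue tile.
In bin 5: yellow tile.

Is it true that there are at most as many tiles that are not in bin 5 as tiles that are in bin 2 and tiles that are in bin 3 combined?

False

tiles that are not in bin 5: 17.
tiles in bin 2: 6; tiles in bin 3: 4; combined: 6 + 4 = 10.
The claim requires 17 ≤ 10, which does not hold.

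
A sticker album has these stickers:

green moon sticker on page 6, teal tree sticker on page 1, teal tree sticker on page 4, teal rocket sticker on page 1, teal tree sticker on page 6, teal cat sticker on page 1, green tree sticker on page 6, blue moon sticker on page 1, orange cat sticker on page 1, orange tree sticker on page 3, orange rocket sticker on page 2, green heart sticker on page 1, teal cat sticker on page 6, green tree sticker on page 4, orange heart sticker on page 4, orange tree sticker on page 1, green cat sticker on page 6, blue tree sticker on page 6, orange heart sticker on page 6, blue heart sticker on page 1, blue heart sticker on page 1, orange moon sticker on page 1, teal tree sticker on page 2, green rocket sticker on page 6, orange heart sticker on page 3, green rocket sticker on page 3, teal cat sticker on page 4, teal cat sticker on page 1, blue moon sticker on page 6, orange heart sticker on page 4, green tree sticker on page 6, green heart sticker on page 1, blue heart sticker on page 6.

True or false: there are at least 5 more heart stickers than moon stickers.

True

There are 9 heart stickers.
There are 4 moon stickers.
The claim requires 9 − 4 = 5 ≥ 5, which holds.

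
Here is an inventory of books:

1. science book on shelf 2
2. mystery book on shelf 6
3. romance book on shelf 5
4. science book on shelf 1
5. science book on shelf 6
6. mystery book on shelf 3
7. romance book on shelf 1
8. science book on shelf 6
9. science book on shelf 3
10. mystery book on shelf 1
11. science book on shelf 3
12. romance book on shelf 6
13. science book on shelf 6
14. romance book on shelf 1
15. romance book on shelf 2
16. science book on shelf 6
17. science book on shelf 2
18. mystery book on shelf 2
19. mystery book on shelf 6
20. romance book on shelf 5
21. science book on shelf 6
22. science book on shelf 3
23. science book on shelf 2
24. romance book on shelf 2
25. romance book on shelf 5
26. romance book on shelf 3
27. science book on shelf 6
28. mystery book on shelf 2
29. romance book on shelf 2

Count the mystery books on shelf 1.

1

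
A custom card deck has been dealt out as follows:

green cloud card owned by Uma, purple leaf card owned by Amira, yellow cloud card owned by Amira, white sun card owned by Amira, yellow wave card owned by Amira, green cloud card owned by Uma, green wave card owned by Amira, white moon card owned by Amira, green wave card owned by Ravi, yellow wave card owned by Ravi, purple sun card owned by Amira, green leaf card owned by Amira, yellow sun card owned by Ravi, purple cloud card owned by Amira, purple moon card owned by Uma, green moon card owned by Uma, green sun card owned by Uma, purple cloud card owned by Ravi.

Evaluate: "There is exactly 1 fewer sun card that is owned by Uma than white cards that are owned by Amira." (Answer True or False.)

|sun cards owned by Uma| = 1.
|white cards owned by Amira| = 2.
The claim requires 2 − 1 (= 1) to equal 1, which holds.

True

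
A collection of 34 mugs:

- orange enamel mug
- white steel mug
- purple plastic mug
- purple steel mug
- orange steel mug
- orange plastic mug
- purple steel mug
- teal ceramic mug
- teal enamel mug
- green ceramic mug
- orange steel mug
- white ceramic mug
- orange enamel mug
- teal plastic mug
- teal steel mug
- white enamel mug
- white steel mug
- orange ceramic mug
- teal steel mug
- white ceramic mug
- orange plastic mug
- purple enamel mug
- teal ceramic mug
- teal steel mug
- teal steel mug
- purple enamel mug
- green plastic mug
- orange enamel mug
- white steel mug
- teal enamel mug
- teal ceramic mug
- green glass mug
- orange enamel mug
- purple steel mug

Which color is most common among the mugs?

teal

Counts by color: teal 10, orange 9, white 6, purple 6, green 3.
The maximum is 10, held uniquely by teal.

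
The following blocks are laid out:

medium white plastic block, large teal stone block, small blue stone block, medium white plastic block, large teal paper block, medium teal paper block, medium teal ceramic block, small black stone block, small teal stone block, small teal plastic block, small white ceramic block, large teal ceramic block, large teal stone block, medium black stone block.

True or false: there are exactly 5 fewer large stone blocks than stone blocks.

False

large stone blocks: 2.
stone blocks: 6.
The claim requires 6 − 2 (= 4) to equal 5, which does not hold.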